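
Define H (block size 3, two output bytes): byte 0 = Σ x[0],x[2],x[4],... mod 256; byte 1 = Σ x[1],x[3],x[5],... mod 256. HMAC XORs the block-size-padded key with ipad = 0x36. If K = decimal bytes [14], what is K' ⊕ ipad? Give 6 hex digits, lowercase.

383636

Key decimal bytes [14] = 0e is 1 byte ≤ B = 3; zero-pad to 3 bytes: K' = 0e 00 00.
XOR each byte with 0x36: 0e⊕36=38, 00⊕36=36, 00⊕36=36.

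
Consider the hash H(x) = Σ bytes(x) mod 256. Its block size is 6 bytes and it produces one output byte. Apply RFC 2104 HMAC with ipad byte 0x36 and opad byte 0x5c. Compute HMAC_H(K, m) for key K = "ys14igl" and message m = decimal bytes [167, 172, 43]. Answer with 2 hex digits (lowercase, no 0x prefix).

e4

Key "ys14igl" = 79 73 31 34 69 67 6c is 7 bytes > B = 6, so hash it first: H(key) = 8d, then zero-pad to 6 bytes: K' = 8d 00 00 00 00 00.
K' ⊕ ipad = bb 36 36 36 36 36.  K' ⊕ opad = d1 5c 5c 5c 5c 5c.
Inner input = (K'⊕ipad) ∥ m = bb 36 36 36 36 36 ∥ a7 ac 2b.
Inner hash: sum = 187+54+54+54+54+54+167+172+43 = 839; mod 256 = 71 → 47.
Outer input = (K'⊕opad) ∥ inner = d1 5c 5c 5c 5c 5c ∥ 47.
Outer hash (tag): sum = 209+92+92+92+92+92+71 = 740; mod 256 = 228 → e4.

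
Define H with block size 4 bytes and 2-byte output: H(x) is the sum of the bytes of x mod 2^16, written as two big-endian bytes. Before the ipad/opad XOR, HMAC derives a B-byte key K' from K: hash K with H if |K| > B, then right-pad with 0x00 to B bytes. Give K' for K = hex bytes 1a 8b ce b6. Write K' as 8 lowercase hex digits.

Key hex bytes 1a 8b ce b6 is exactly B = 4 bytes: K' = 1a 8b ce b6.

1a8bceb6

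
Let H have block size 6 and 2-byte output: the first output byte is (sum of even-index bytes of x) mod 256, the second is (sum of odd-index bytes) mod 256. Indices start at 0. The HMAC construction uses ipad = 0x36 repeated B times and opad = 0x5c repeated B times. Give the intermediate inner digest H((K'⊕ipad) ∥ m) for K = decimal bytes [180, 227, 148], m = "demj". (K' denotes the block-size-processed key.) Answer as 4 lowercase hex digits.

2b10

Key decimal bytes [180, 227, 148] = b4 e3 94 is 3 bytes ≤ B = 6; zero-pad to 6 bytes: K' = b4 e3 94 00 00 00.
K' ⊕ ipad = 82 d5 a2 36 36 36.
Inner input = 82 d5 a2 36 36 36 ∥ 64 65 6d 6a.
Inner hash: even-index sum = 555 mod 256 = 43; odd-index sum = 528 mod 256 = 16 → 2b 10.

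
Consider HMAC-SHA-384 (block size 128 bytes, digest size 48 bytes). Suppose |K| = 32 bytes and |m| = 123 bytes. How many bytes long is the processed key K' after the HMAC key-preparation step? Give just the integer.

Key is 32 ≤ 128 bytes, zero-padded: |K'| = 128.

128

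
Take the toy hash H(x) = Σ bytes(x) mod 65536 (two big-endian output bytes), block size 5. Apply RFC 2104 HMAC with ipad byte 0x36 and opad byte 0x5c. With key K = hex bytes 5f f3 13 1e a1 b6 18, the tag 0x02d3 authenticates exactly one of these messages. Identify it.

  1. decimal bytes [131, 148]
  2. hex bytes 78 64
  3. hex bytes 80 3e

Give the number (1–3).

Key hex bytes 5f f3 13 1e a1 b6 18 is 7 bytes > B = 5, so hash it first: H(key) = 02 f2, then zero-pad to 5 bytes: K' = 02 f2 00 00 00.
K' ⊕ ipad = 34 c4 36 36 36; K' ⊕ opad = 5e ae 5c 5c 5c.
m1: inner = H(34 c4 36 36 36 83 94) = 02 b1; tag = H(5e ae 5c 5c 5c 02 b1) = 02d3 ← matches
m2: inner = H(34 c4 36 36 36 78 64) = 02 76; tag = H(5e ae 5c 5c 5c 02 76) = 0298
m3: inner = H(34 c4 36 36 36 80 3e) = 02 58; tag = H(5e ae 5c 5c 5c 02 58) = 027a

1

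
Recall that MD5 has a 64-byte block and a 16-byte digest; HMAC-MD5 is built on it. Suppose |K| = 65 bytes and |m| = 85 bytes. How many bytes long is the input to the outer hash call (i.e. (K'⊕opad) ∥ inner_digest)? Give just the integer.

Key is 65 > 64 bytes, so it is hashed to 16 bytes then zero-padded to 64: |K'| = 64.
Outer input = (K'⊕opad) ∥ H(inner) → 64 + 16 = 80 bytes.

80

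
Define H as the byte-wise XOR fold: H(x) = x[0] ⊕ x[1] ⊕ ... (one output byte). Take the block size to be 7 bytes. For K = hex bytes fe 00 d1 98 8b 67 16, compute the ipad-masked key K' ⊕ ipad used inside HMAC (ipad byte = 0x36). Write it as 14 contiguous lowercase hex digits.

Key hex bytes fe 00 d1 98 8b 67 16 is exactly B = 7 bytes: K' = fe 00 d1 98 8b 67 16.
XOR each byte with 0x36: fe⊕36=c8, 00⊕36=36, d1⊕36=e7, 98⊕36=ae, 8b⊕36=bd, 67⊕36=51, 16⊕36=20.

c836e7aebd5120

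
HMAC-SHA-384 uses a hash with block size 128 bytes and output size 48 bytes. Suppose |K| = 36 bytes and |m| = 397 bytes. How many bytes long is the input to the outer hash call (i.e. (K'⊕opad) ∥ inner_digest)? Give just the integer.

176

Key is 36 ≤ 128 bytes, zero-padded: |K'| = 128.
Outer input = (K'⊕opad) ∥ H(inner) → 128 + 48 = 176 bytes.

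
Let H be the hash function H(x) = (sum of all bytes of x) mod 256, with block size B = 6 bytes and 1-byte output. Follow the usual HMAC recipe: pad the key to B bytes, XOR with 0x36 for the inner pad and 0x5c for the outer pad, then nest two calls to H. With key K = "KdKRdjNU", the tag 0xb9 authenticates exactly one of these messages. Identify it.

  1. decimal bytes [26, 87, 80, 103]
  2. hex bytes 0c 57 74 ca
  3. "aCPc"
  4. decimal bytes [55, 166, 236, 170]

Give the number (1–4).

Key "KdKRdjNU" = 4b 64 4b 52 64 6a 4e 55 is 8 bytes > B = 6, so hash it first: H(key) = bd, then zero-pad to 6 bytes: K' = bd 00 00 00 00 00.
K' ⊕ ipad = 8b 36 36 36 36 36; K' ⊕ opad = e1 5c 5c 5c 5c 5c.
m1: inner = H(8b 36 36 36 36 36 1a 57 50 67) = c1; tag = H(e1 5c 5c 5c 5c 5c c1) = 6e
m2: inner = H(8b 36 36 36 36 36 0c 57 74 ca) = 3a; tag = H(e1 5c 5c 5c 5c 5c 3a) = e7
m3: inner = H(8b 36 36 36 36 36 61 43 50 63) = f0; tag = H(e1 5c 5c 5c 5c 5c f0) = 9d
m4: inner = H(8b 36 36 36 36 36 37 a6 ec aa) = 0c; tag = H(e1 5c 5c 5c 5c 5c 0c) = b9 ← matches

4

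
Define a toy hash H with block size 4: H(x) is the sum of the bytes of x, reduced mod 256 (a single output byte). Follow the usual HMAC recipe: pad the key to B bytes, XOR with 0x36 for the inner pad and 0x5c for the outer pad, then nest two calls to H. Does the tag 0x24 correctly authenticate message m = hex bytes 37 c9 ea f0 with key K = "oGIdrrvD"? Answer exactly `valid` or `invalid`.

Key "oGIdrrvD" = 6f 47 49 64 72 72 76 44 is 8 bytes > B = 4, so hash it first: H(key) = 01, then zero-pad to 4 bytes: K' = 01 00 00 00.
K' ⊕ ipad = 37 36 36 36; K' ⊕ opad = 5d 5c 5c 5c.
Inner hash: sum = 55+54+54+54+55+201+234+240 = 947; mod 256 = 179 → b3.
Outer hash (recomputed tag): sum = 93+92+92+92+179 = 548; mod 256 = 36 → 24.
Recomputed tag = 24; claimed = 24 → match.

valid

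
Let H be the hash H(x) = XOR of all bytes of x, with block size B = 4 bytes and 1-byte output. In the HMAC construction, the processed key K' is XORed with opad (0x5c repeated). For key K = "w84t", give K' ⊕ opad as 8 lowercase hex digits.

Key "w84t" = 77 38 34 74 is exactly B = 4 bytes: K' = 77 38 34 74.
XOR each byte with 0x5c: 77⊕5c=2b, 38⊕5c=64, 34⊕5c=68, 74⊕5c=28.

2b646828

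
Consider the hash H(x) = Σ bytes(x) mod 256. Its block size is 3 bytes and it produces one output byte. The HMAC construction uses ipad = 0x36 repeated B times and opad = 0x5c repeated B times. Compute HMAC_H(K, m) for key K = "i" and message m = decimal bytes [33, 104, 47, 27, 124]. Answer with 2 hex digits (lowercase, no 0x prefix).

Key "i" = 69 is 1 byte ≤ B = 3; zero-pad to 3 bytes: K' = 69 00 00.
K' ⊕ ipad = 5f 36 36.  K' ⊕ opad = 35 5c 5c.
Inner input = (K'⊕ipad) ∥ m = 5f 36 36 ∥ 21 68 2f 1b 7c.
Inner hash: sum = 95+54+54+33+104+47+27+124 = 538; mod 256 = 26 → 1a.
Outer input = (K'⊕opad) ∥ inner = 35 5c 5c ∥ 1a.
Outer hash (tag): sum = 53+92+92+26 = 263; mod 256 = 7 → 07.

07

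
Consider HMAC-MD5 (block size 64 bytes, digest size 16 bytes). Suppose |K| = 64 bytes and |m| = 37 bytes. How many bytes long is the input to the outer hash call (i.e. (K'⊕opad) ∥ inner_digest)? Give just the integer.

Key is 64 ≤ 64 bytes, zero-padded: |K'| = 64.
Outer input = (K'⊕opad) ∥ H(inner) → 64 + 16 = 80 bytes.

80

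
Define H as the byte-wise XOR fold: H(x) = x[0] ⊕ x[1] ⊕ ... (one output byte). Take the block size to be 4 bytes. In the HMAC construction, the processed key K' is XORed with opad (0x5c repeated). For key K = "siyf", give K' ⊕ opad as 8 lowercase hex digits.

Key "siyf" = 73 69 79 66 is exactly B = 4 bytes: K' = 73 69 79 66.
XOR each byte with 0x5c: 73⊕5c=2f, 69⊕5c=35, 79⊕5c=25, 66⊕5c=3a.

2f35253a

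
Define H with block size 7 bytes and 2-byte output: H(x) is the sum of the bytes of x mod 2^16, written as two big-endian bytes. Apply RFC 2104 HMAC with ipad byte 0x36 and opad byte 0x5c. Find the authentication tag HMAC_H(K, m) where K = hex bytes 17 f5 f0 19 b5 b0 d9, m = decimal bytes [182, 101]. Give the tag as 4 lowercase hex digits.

052f

Key hex bytes 17 f5 f0 19 b5 b0 d9 is exactly B = 7 bytes: K' = 17 f5 f0 19 b5 b0 d9.
K' ⊕ ipad = 21 c3 c6 2f 83 86 ef.  K' ⊕ opad = 4b a9 ac 45 e9 ec 85.
Inner input = (K'⊕ipad) ∥ m = 21 c3 c6 2f 83 86 ef ∥ b6 65.
Inner hash: sum = 33+195+198+47+131+134+239+182+101 = 1260 → 04 ec.
Outer input = (K'⊕opad) ∥ inner = 4b a9 ac 45 e9 ec 85 ∥ 04 ec.
Outer hash (tag): sum = 75+169+172+69+233+236+133+4+236 = 1327 → 05 2f.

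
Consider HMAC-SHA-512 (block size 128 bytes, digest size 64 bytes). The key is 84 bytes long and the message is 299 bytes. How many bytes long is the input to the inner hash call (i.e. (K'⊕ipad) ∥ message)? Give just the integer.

427

Key is 84 ≤ 128 bytes, zero-padded: |K'| = 128.
Inner input = (K'⊕ipad) ∥ m → 128 + 299 = 427 bytes.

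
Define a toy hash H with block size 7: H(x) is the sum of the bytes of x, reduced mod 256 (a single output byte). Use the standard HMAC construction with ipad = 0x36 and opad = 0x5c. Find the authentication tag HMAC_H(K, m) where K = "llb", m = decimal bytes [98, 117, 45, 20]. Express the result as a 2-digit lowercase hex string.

06

Key "llb" = 6c 6c 62 is 3 bytes ≤ B = 7; zero-pad to 7 bytes: K' = 6c 6c 62 00 00 00 00.
K' ⊕ ipad = 5a 5a 54 36 36 36 36.  K' ⊕ opad = 30 30 3e 5c 5c 5c 5c.
Inner input = (K'⊕ipad) ∥ m = 5a 5a 54 36 36 36 36 ∥ 62 75 2d 14.
Inner hash: sum = 90+90+84+54+54+54+54+98+117+45+20 = 760; mod 256 = 248 → f8.
Outer input = (K'⊕opad) ∥ inner = 30 30 3e 5c 5c 5c 5c ∥ f8.
Outer hash (tag): sum = 48+48+62+92+92+92+92+248 = 774; mod 256 = 6 → 06.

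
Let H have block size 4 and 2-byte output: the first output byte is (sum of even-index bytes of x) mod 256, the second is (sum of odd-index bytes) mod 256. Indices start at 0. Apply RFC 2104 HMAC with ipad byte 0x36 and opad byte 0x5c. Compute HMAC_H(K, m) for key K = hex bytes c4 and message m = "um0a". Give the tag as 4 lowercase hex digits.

c1f2

Key hex bytes c4 is 1 byte ≤ B = 4; zero-pad to 4 bytes: K' = c4 00 00 00.
K' ⊕ ipad = f2 36 36 36.  K' ⊕ opad = 98 5c 5c 5c.
Inner input = (K'⊕ipad) ∥ m = f2 36 36 36 ∥ 75 6d 30 61.
Inner hash: even-index sum = 461 mod 256 = 205; odd-index sum = 314 mod 256 = 58 → cd 3a.
Outer input = (K'⊕opad) ∥ inner = 98 5c 5c 5c ∥ cd 3a.
Outer hash (tag): even-index sum = 449 mod 256 = 193; odd-index sum = 242 mod 256 = 242 → c1 f2.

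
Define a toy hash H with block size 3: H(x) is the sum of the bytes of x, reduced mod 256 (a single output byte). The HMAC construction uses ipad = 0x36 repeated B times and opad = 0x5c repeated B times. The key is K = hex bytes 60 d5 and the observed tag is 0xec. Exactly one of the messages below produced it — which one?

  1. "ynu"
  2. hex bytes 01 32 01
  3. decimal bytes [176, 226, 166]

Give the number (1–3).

1

Key hex bytes 60 d5 is 2 bytes ≤ B = 3; zero-pad to 3 bytes: K' = 60 d5 00.
K' ⊕ ipad = 56 e3 36; K' ⊕ opad = 3c 89 5c.
m1: inner = H(56 e3 36 79 6e 75) = cb; tag = H(3c 89 5c cb) = ec ← matches
m2: inner = H(56 e3 36 01 32 01) = a3; tag = H(3c 89 5c a3) = c4
m3: inner = H(56 e3 36 b0 e2 a6) = a7; tag = H(3c 89 5c a7) = c8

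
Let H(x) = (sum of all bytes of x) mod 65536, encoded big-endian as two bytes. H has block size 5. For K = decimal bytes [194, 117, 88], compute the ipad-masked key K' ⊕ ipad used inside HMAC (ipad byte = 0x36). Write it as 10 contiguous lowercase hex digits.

f4436e3636

Key decimal bytes [194, 117, 88] = c2 75 58 is 3 bytes ≤ B = 5; zero-pad to 5 bytes: K' = c2 75 58 00 00.
XOR each byte with 0x36: c2⊕36=f4, 75⊕36=43, 58⊕36=6e, 00⊕36=36, 00⊕36=36.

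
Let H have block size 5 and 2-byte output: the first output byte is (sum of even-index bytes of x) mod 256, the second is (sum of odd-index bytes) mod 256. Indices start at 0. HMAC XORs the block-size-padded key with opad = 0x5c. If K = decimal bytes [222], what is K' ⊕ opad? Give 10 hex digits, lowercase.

Key decimal bytes [222] = de is 1 byte ≤ B = 5; zero-pad to 5 bytes: K' = de 00 00 00 00.
XOR each byte with 0x5c: de⊕5c=82, 00⊕5c=5c, 00⊕5c=5c, 00⊕5c=5c, 00⊕5c=5c.

825c5c5c5c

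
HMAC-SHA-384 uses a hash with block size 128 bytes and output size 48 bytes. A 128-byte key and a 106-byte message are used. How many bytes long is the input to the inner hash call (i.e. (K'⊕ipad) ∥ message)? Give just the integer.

234

Key is 128 ≤ 128 bytes, zero-padded: |K'| = 128.
Inner input = (K'⊕ipad) ∥ m → 128 + 106 = 234 bytes.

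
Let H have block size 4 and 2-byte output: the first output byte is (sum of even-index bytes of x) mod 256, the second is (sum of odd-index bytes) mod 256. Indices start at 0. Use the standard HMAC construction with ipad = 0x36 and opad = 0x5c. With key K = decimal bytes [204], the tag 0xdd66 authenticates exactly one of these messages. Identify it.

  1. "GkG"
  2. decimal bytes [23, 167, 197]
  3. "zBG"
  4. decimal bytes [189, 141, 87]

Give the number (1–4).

Key decimal bytes [204] = cc is 1 byte ≤ B = 4; zero-pad to 4 bytes: K' = cc 00 00 00.
K' ⊕ ipad = fa 36 36 36; K' ⊕ opad = 90 5c 5c 5c.
m1: inner = H(fa 36 36 36 47 6b 47) = be d7; tag = H(90 5c 5c 5c be d7) = aa8f
m2: inner = H(fa 36 36 36 17 a7 c5) = 0c 13; tag = H(90 5c 5c 5c 0c 13) = f8cb
m3: inner = H(fa 36 36 36 7a 42 47) = f1 ae; tag = H(90 5c 5c 5c f1 ae) = dd66 ← matches
m4: inner = H(fa 36 36 36 bd 8d 57) = 44 f9; tag = H(90 5c 5c 5c 44 f9) = 30b1

3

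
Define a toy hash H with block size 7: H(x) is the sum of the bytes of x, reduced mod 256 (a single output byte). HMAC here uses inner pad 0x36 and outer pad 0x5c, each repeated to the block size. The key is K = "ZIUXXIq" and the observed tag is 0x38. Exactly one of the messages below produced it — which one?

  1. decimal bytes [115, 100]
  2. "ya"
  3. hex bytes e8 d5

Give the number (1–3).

Key "ZIUXXIq" = 5a 49 55 58 58 49 71 is exactly B = 7 bytes: K' = 5a 49 55 58 58 49 71.
K' ⊕ ipad = 6c 7f 63 6e 6e 7f 47; K' ⊕ opad = 06 15 09 04 04 15 2d.
m1: inner = H(6c 7f 63 6e 6e 7f 47 73 64) = c7; tag = H(06 15 09 04 04 15 2d c7) = 35
m2: inner = H(6c 7f 63 6e 6e 7f 47 79 61) = ca; tag = H(06 15 09 04 04 15 2d ca) = 38 ← matches
m3: inner = H(6c 7f 63 6e 6e 7f 47 e8 d5) = ad; tag = H(06 15 09 04 04 15 2d ad) = 1b

2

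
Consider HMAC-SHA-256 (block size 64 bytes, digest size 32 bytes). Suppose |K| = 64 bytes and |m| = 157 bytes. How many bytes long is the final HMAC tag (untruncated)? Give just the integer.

32

The tag is one SHA-256 digest: 32 bytes.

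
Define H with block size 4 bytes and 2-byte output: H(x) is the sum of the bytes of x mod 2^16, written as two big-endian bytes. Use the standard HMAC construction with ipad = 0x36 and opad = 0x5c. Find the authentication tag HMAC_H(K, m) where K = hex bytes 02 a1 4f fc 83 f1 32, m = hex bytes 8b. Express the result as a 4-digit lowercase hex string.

Key hex bytes 02 a1 4f fc 83 f1 32 is 7 bytes > B = 4, so hash it first: H(key) = 03 94, then zero-pad to 4 bytes: K' = 03 94 00 00.
K' ⊕ ipad = 35 a2 36 36.  K' ⊕ opad = 5f c8 5c 5c.
Inner input = (K'⊕ipad) ∥ m = 35 a2 36 36 ∥ 8b.
Inner hash: sum = 53+162+54+54+139 = 462 → 01 ce.
Outer input = (K'⊕opad) ∥ inner = 5f c8 5c 5c ∥ 01 ce.
Outer hash (tag): sum = 95+200+92+92+1+206 = 686 → 02 ae.

02ae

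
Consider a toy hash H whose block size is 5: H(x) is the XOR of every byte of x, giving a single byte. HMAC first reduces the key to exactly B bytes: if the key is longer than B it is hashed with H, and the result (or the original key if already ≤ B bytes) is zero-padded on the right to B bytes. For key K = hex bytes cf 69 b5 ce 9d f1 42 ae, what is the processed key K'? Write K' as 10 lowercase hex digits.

5d00000000

|K| = 8 > B = 5, so first hash the key.
H(K): XOR cf⊕69⊕b5⊕ce⊕9d⊕f1⊕42⊕ae = 5d.
Zero-pad H(K) = 5d to 5 bytes: K' = 5d 00 00 00 00.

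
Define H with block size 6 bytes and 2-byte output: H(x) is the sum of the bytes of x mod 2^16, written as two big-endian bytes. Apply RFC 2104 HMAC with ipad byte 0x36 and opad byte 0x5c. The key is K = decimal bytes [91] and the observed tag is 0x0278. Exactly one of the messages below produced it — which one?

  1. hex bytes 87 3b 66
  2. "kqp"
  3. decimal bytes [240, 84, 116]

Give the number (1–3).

1

Key decimal bytes [91] = 5b is 1 byte ≤ B = 6; zero-pad to 6 bytes: K' = 5b 00 00 00 00 00.
K' ⊕ ipad = 6d 36 36 36 36 36; K' ⊕ opad = 07 5c 5c 5c 5c 5c.
m1: inner = H(6d 36 36 36 36 36 87 3b 66) = 02 a3; tag = H(07 5c 5c 5c 5c 5c 02 a3) = 0278 ← matches
m2: inner = H(6d 36 36 36 36 36 6b 71 70) = 02 c7; tag = H(07 5c 5c 5c 5c 5c 02 c7) = 029c
m3: inner = H(6d 36 36 36 36 36 f0 54 74) = 03 33; tag = H(07 5c 5c 5c 5c 5c 03 33) = 0209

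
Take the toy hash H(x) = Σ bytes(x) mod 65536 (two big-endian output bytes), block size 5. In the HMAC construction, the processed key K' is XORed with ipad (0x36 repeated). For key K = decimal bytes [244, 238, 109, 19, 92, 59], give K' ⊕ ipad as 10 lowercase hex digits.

Key decimal bytes [244, 238, 109, 19, 92, 59] = f4 ee 6d 13 5c 3b is 6 bytes > B = 5, so hash it first: H(key) = 02 f9, then zero-pad to 5 bytes: K' = 02 f9 00 00 00.
XOR each byte with 0x36: 02⊕36=34, f9⊕36=cf, 00⊕36=36, 00⊕36=36, 00⊕36=36.

34cf363636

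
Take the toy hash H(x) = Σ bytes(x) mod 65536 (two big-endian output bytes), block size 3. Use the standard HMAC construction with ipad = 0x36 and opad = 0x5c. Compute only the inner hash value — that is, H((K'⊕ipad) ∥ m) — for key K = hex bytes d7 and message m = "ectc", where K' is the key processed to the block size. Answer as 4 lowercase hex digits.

02ec

Key hex bytes d7 is 1 byte ≤ B = 3; zero-pad to 3 bytes: K' = d7 00 00.
K' ⊕ ipad = e1 36 36.
Inner input = e1 36 36 ∥ 65 63 74 63.
Inner hash: sum = 225+54+54+101+99+116+99 = 748 → 02 ec.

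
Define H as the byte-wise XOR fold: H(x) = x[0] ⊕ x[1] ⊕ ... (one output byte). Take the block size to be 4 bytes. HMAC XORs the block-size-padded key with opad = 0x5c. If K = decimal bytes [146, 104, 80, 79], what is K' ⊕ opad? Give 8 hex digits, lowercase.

ce340c13

Key decimal bytes [146, 104, 80, 79] = 92 68 50 4f is exactly B = 4 bytes: K' = 92 68 50 4f.
XOR each byte with 0x5c: 92⊕5c=ce, 68⊕5c=34, 50⊕5c=0c, 4f⊕5c=13.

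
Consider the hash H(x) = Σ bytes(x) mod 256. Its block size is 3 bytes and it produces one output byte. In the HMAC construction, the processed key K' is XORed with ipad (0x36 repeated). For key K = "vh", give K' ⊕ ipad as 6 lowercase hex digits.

405e36

Key "vh" = 76 68 is 2 bytes ≤ B = 3; zero-pad to 3 bytes: K' = 76 68 00.
XOR each byte with 0x36: 76⊕36=40, 68⊕36=5e, 00⊕36=36.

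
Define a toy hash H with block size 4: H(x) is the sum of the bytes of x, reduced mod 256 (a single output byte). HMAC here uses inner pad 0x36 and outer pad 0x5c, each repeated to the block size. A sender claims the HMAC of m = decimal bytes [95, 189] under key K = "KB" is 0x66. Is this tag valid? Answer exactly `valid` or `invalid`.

Key "KB" = 4b 42 is 2 bytes ≤ B = 4; zero-pad to 4 bytes: K' = 4b 42 00 00.
K' ⊕ ipad = 7d 74 36 36; K' ⊕ opad = 17 1e 5c 5c.
Inner hash: sum = 125+116+54+54+95+189 = 633; mod 256 = 121 → 79.
Outer hash (recomputed tag): sum = 23+30+92+92+121 = 358; mod 256 = 102 → 66.
Recomputed tag = 66; claimed = 66 → match.

valid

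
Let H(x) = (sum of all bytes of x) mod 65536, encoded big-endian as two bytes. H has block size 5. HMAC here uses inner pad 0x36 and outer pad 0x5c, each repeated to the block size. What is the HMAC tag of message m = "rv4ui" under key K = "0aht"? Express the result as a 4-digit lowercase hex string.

Key "0aht" = 30 61 68 74 is 4 bytes ≤ B = 5; zero-pad to 5 bytes: K' = 30 61 68 74 00.
K' ⊕ ipad = 06 57 5e 42 36.  K' ⊕ opad = 6c 3d 34 28 5c.
Inner input = (K'⊕ipad) ∥ m = 06 57 5e 42 36 ∥ 72 76 34 75 69.
Inner hash: sum = 6+87+94+66+54+114+118+52+117+105 = 813 → 03 2d.
Outer input = (K'⊕opad) ∥ inner = 6c 3d 34 28 5c ∥ 03 2d.
Outer hash (tag): sum = 108+61+52+40+92+3+45 = 401 → 01 91.

0191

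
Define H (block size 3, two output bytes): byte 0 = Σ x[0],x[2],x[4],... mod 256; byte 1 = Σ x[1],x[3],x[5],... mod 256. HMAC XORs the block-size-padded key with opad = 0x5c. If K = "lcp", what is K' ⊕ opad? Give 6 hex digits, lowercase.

Key "lcp" = 6c 63 70 is exactly B = 3 bytes: K' = 6c 63 70.
XOR each byte with 0x5c: 6c⊕5c=30, 63⊕5c=3f, 70⊕5c=2c.

303f2c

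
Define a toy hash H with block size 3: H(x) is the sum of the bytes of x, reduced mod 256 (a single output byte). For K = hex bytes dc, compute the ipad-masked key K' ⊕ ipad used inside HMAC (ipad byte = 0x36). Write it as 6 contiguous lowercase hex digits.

ea3636

Key hex bytes dc is 1 byte ≤ B = 3; zero-pad to 3 bytes: K' = dc 00 00.
XOR each byte with 0x36: dc⊕36=ea, 00⊕36=36, 00⊕36=36.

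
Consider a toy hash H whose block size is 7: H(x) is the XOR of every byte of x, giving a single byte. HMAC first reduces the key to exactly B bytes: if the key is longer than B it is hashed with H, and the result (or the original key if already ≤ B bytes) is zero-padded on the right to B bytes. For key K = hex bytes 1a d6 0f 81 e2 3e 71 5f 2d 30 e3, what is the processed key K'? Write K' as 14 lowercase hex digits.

|K| = 11 > B = 7, so first hash the key.
H(K): XOR 1a⊕d6⊕0f⊕81⊕e2⊕3e⊕71⊕5f⊕2d⊕30⊕e3 = 4e.
Zero-pad H(K) = 4e to 7 bytes: K' = 4e 00 00 00 00 00 00.

4e000000000000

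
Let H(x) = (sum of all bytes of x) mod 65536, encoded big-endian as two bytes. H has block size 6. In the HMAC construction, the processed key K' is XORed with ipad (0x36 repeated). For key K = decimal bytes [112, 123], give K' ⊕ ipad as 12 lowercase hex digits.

464d36363636

Key decimal bytes [112, 123] = 70 7b is 2 bytes ≤ B = 6; zero-pad to 6 bytes: K' = 70 7b 00 00 00 00.
XOR each byte with 0x36: 70⊕36=46, 7b⊕36=4d, 00⊕36=36, 00⊕36=36, 00⊕36=36, 00⊕36=36.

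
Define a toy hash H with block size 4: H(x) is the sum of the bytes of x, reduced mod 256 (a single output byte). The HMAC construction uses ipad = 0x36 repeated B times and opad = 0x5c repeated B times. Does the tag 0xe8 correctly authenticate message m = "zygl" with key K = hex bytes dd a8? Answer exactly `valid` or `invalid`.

Key hex bytes dd a8 is 2 bytes ≤ B = 4; zero-pad to 4 bytes: K' = dd a8 00 00.
K' ⊕ ipad = eb 9e 36 36; K' ⊕ opad = 81 f4 5c 5c.
Inner hash: sum = 235+158+54+54+122+121+103+108 = 955; mod 256 = 187 → bb.
Outer hash (recomputed tag): sum = 129+244+92+92+187 = 744; mod 256 = 232 → e8.
Recomputed tag = e8; claimed = e8 → match.

valid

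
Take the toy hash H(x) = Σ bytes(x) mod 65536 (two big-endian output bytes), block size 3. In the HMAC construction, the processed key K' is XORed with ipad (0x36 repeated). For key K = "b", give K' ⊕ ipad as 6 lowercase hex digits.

Key "b" = 62 is 1 byte ≤ B = 3; zero-pad to 3 bytes: K' = 62 00 00.
XOR each byte with 0x36: 62⊕36=54, 00⊕36=36, 00⊕36=36.

543636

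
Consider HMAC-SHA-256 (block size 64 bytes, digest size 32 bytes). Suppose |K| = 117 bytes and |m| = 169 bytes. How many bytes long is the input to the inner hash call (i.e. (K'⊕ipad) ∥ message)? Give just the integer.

233

Key is 117 > 64 bytes, so it is hashed to 32 bytes then zero-padded to 64: |K'| = 64.
Inner input = (K'⊕ipad) ∥ m → 64 + 169 = 233 bytes.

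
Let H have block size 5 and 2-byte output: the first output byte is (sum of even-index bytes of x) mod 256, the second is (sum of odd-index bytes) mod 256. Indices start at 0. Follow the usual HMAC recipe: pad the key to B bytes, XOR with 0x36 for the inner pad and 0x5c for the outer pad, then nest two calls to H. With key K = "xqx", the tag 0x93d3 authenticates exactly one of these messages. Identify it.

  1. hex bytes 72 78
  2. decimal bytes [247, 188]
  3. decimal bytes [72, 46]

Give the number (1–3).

1

Key "xqx" = 78 71 78 is 3 bytes ≤ B = 5; zero-pad to 5 bytes: K' = 78 71 78 00 00.
K' ⊕ ipad = 4e 47 4e 36 36; K' ⊕ opad = 24 2d 24 5c 5c.
m1: inner = H(4e 47 4e 36 36 72 78) = 4a ef; tag = H(24 2d 24 5c 5c 4a ef) = 93d3 ← matches
m2: inner = H(4e 47 4e 36 36 f7 bc) = 8e 74; tag = H(24 2d 24 5c 5c 8e 74) = 1817
m3: inner = H(4e 47 4e 36 36 48 2e) = 00 c5; tag = H(24 2d 24 5c 5c 00 c5) = 6989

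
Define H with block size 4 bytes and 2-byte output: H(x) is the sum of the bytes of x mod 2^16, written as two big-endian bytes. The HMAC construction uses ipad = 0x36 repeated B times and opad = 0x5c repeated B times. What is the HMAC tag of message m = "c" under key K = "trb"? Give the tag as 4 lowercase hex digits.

0164

Key "trb" = 74 72 62 is 3 bytes ≤ B = 4; zero-pad to 4 bytes: K' = 74 72 62 00.
K' ⊕ ipad = 42 44 54 36.  K' ⊕ opad = 28 2e 3e 5c.
Inner input = (K'⊕ipad) ∥ m = 42 44 54 36 ∥ 63.
Inner hash: sum = 66+68+84+54+99 = 371 → 01 73.
Outer input = (K'⊕opad) ∥ inner = 28 2e 3e 5c ∥ 01 73.
Outer hash (tag): sum = 40+46+62+92+1+115 = 356 → 01 64.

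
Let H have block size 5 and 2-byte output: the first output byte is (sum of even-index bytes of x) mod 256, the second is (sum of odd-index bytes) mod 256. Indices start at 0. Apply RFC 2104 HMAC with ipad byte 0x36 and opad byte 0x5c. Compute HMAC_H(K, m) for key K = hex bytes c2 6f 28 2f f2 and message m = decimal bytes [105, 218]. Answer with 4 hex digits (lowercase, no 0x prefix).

9b56

Key hex bytes c2 6f 28 2f f2 is exactly B = 5 bytes: K' = c2 6f 28 2f f2.
K' ⊕ ipad = f4 59 1e 19 c4.  K' ⊕ opad = 9e 33 74 73 ae.
Inner input = (K'⊕ipad) ∥ m = f4 59 1e 19 c4 ∥ 69 da.
Inner hash: even-index sum = 688 mod 256 = 176; odd-index sum = 219 mod 256 = 219 → b0 db.
Outer input = (K'⊕opad) ∥ inner = 9e 33 74 73 ae ∥ b0 db.
Outer hash (tag): even-index sum = 667 mod 256 = 155; odd-index sum = 342 mod 256 = 86 → 9b 56.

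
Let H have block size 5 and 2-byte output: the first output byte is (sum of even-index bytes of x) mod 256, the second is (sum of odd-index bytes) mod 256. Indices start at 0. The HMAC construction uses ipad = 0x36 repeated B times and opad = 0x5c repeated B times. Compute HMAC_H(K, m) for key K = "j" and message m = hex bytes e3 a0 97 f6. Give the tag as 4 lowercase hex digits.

Key "j" = 6a is 1 byte ≤ B = 5; zero-pad to 5 bytes: K' = 6a 00 00 00 00.
K' ⊕ ipad = 5c 36 36 36 36.  K' ⊕ opad = 36 5c 5c 5c 5c.
Inner input = (K'⊕ipad) ∥ m = 5c 36 36 36 36 ∥ e3 a0 97 f6.
Inner hash: even-index sum = 606 mod 256 = 94; odd-index sum = 486 mod 256 = 230 → 5e e6.
Outer input = (K'⊕opad) ∥ inner = 36 5c 5c 5c 5c ∥ 5e e6.
Outer hash (tag): even-index sum = 468 mod 256 = 212; odd-index sum = 278 mod 256 = 22 → d4 16.

d416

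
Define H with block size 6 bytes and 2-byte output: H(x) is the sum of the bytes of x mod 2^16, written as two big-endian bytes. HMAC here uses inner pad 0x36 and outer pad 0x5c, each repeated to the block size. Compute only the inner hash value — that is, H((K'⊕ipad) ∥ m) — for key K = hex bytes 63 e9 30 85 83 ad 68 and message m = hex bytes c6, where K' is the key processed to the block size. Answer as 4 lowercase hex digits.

0282

Key hex bytes 63 e9 30 85 83 ad 68 is 7 bytes > B = 6, so hash it first: H(key) = 03 99, then zero-pad to 6 bytes: K' = 03 99 00 00 00 00.
K' ⊕ ipad = 35 af 36 36 36 36.
Inner input = 35 af 36 36 36 36 ∥ c6.
Inner hash: sum = 53+175+54+54+54+54+198 = 642 → 02 82.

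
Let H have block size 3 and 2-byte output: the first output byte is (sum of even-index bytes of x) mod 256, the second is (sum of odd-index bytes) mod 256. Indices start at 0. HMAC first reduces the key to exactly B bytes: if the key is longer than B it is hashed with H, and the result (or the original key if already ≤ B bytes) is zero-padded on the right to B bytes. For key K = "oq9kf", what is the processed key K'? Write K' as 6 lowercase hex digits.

|K| = 5 > B = 3, so first hash the key.
H(K): even-index sum = 270 mod 256 = 14; odd-index sum = 220 mod 256 = 220 → 0e dc.
Zero-pad H(K) = 0e dc to 3 bytes: K' = 0e dc 00.

0edc00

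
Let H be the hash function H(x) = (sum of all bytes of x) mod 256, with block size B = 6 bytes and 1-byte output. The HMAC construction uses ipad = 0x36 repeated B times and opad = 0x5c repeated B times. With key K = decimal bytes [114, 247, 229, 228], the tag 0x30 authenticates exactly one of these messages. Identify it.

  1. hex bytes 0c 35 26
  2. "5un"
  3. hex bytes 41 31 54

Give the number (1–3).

2

Key decimal bytes [114, 247, 229, 228] = 72 f7 e5 e4 is 4 bytes ≤ B = 6; zero-pad to 6 bytes: K' = 72 f7 e5 e4 00 00.
K' ⊕ ipad = 44 c1 d3 d2 36 36; K' ⊕ opad = 2e ab b9 b8 5c 5c.
m1: inner = H(44 c1 d3 d2 36 36 0c 35 26) = 7d; tag = H(2e ab b9 b8 5c 5c 7d) = 7f
m2: inner = H(44 c1 d3 d2 36 36 35 75 6e) = 2e; tag = H(2e ab b9 b8 5c 5c 2e) = 30 ← matches
m3: inner = H(44 c1 d3 d2 36 36 41 31 54) = dc; tag = H(2e ab b9 b8 5c 5c dc) = de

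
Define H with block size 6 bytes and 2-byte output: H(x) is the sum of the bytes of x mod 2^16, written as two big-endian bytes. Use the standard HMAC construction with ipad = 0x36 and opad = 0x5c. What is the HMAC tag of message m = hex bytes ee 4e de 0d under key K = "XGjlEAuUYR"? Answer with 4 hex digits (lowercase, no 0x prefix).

0278

Key "XGjlEAuUYR" = 58 47 6a 6c 45 41 75 55 59 52 is 10 bytes > B = 6, so hash it first: H(key) = 03 70, then zero-pad to 6 bytes: K' = 03 70 00 00 00 00.
K' ⊕ ipad = 35 46 36 36 36 36.  K' ⊕ opad = 5f 2c 5c 5c 5c 5c.
Inner input = (K'⊕ipad) ∥ m = 35 46 36 36 36 36 ∥ ee 4e de 0d.
Inner hash: sum = 53+70+54+54+54+54+238+78+222+13 = 890 → 03 7a.
Outer input = (K'⊕opad) ∥ inner = 5f 2c 5c 5c 5c 5c ∥ 03 7a.
Outer hash (tag): sum = 95+44+92+92+92+92+3+122 = 632 → 02 78.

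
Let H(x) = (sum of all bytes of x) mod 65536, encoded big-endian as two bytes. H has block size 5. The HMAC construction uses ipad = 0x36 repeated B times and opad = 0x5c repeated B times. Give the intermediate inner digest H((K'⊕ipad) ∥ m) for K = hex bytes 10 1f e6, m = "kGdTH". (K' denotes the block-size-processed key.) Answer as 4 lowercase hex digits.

033d

Key hex bytes 10 1f e6 is 3 bytes ≤ B = 5; zero-pad to 5 bytes: K' = 10 1f e6 00 00.
K' ⊕ ipad = 26 29 d0 36 36.
Inner input = 26 29 d0 36 36 ∥ 6b 47 64 54 48.
Inner hash: sum = 38+41+208+54+54+107+71+100+84+72 = 829 → 03 3d.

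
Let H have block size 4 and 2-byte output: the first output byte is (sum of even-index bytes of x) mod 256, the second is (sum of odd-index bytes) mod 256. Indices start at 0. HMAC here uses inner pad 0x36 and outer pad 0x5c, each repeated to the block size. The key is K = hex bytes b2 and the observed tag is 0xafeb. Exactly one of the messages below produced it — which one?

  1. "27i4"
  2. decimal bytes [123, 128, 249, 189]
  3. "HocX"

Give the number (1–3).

Key hex bytes b2 is 1 byte ≤ B = 4; zero-pad to 4 bytes: K' = b2 00 00 00.
K' ⊕ ipad = 84 36 36 36; K' ⊕ opad = ee 5c 5c 5c.
m1: inner = H(84 36 36 36 32 37 69 34) = 55 d7; tag = H(ee 5c 5c 5c 55 d7) = 9f8f
m2: inner = H(84 36 36 36 7b 80 f9 bd) = 2e a9; tag = H(ee 5c 5c 5c 2e a9) = 7861
m3: inner = H(84 36 36 36 48 6f 63 58) = 65 33; tag = H(ee 5c 5c 5c 65 33) = afeb ← matches

3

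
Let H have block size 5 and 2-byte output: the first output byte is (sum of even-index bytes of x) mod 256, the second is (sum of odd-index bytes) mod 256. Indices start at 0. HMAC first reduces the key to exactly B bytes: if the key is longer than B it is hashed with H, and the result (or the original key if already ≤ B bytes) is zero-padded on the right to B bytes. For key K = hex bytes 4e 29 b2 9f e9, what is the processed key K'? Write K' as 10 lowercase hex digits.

Key hex bytes 4e 29 b2 9f e9 is exactly B = 5 bytes: K' = 4e 29 b2 9f e9.

4e29b29fe9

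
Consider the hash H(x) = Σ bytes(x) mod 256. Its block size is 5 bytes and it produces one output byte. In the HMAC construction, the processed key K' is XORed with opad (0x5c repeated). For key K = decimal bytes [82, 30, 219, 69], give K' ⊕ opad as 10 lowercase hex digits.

Key decimal bytes [82, 30, 219, 69] = 52 1e db 45 is 4 bytes ≤ B = 5; zero-pad to 5 bytes: K' = 52 1e db 45 00.
XOR each byte with 0x5c: 52⊕5c=0e, 1e⊕5c=42, db⊕5c=87, 45⊕5c=19, 00⊕5c=5c.

0e4287195c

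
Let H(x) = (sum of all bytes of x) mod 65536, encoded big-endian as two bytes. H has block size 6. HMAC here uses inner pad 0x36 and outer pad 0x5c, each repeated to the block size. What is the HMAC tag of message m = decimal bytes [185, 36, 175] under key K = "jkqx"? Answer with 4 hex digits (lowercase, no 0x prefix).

01bf

Key "jkqx" = 6a 6b 71 78 is 4 bytes ≤ B = 6; zero-pad to 6 bytes: K' = 6a 6b 71 78 00 00.
K' ⊕ ipad = 5c 5d 47 4e 36 36.  K' ⊕ opad = 36 37 2d 24 5c 5c.
Inner input = (K'⊕ipad) ∥ m = 5c 5d 47 4e 36 36 ∥ b9 24 af.
Inner hash: sum = 92+93+71+78+54+54+185+36+175 = 838 → 03 46.
Outer input = (K'⊕opad) ∥ inner = 36 37 2d 24 5c 5c ∥ 03 46.
Outer hash (tag): sum = 54+55+45+36+92+92+3+70 = 447 → 01 bf.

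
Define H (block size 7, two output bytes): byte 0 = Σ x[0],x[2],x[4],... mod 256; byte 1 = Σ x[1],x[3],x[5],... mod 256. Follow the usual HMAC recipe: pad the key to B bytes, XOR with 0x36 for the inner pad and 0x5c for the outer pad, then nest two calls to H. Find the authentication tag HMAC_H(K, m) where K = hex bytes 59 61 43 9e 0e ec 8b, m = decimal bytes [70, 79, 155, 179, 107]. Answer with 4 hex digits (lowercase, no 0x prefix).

Key hex bytes 59 61 43 9e 0e ec 8b is exactly B = 7 bytes: K' = 59 61 43 9e 0e ec 8b.
K' ⊕ ipad = 6f 57 75 a8 38 da bd.  K' ⊕ opad = 05 3d 1f c2 52 b0 d7.
Inner input = (K'⊕ipad) ∥ m = 6f 57 75 a8 38 da bd ∥ 46 4f 9b b3 6b.
Inner hash: even-index sum = 731 mod 256 = 219; odd-index sum = 805 mod 256 = 37 → db 25.
Outer input = (K'⊕opad) ∥ inner = 05 3d 1f c2 52 b0 d7 ∥ db 25.
Outer hash (tag): even-index sum = 370 mod 256 = 114; odd-index sum = 650 mod 256 = 138 → 72 8a.

728a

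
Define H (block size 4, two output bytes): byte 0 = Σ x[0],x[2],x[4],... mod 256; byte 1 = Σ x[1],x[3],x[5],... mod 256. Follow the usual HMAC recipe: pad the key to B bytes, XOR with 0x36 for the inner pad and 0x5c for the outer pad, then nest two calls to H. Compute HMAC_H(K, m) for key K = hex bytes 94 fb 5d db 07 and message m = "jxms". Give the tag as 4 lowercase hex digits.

Key hex bytes 94 fb 5d db 07 is 5 bytes > B = 4, so hash it first: H(key) = f8 d6, then zero-pad to 4 bytes: K' = f8 d6 00 00.
K' ⊕ ipad = ce e0 36 36.  K' ⊕ opad = a4 8a 5c 5c.
Inner input = (K'⊕ipad) ∥ m = ce e0 36 36 ∥ 6a 78 6d 73.
Inner hash: even-index sum = 475 mod 256 = 219; odd-index sum = 513 mod 256 = 1 → db 01.
Outer input = (K'⊕opad) ∥ inner = a4 8a 5c 5c ∥ db 01.
Outer hash (tag): even-index sum = 475 mod 256 = 219; odd-index sum = 231 mod 256 = 231 → db e7.

dbe7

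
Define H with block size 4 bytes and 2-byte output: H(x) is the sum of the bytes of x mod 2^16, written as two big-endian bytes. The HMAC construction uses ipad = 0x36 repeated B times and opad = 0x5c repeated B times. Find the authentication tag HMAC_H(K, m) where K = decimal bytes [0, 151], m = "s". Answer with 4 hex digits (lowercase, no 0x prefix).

Key decimal bytes [0, 151] = 00 97 is 2 bytes ≤ B = 4; zero-pad to 4 bytes: K' = 00 97 00 00.
K' ⊕ ipad = 36 a1 36 36.  K' ⊕ opad = 5c cb 5c 5c.
Inner input = (K'⊕ipad) ∥ m = 36 a1 36 36 ∥ 73.
Inner hash: sum = 54+161+54+54+115 = 438 → 01 b6.
Outer input = (K'⊕opad) ∥ inner = 5c cb 5c 5c ∥ 01 b6.
Outer hash (tag): sum = 92+203+92+92+1+182 = 662 → 02 96.

0296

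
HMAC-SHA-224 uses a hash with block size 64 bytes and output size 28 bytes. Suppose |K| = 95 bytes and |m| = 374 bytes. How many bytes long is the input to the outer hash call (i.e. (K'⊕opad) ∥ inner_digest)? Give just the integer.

92

Key is 95 > 64 bytes, so it is hashed to 28 bytes then zero-padded to 64: |K'| = 64.
Outer input = (K'⊕opad) ∥ H(inner) → 64 + 28 = 92 bytes.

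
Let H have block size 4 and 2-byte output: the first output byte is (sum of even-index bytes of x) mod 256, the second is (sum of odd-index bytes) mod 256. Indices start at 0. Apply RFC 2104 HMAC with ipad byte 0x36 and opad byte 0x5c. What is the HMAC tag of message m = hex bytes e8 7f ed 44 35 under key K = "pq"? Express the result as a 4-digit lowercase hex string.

0ec9

Key "pq" = 70 71 is 2 bytes ≤ B = 4; zero-pad to 4 bytes: K' = 70 71 00 00.
K' ⊕ ipad = 46 47 36 36.  K' ⊕ opad = 2c 2d 5c 5c.
Inner input = (K'⊕ipad) ∥ m = 46 47 36 36 ∥ e8 7f ed 44 35.
Inner hash: even-index sum = 646 mod 256 = 134; odd-index sum = 320 mod 256 = 64 → 86 40.
Outer input = (K'⊕opad) ∥ inner = 2c 2d 5c 5c ∥ 86 40.
Outer hash (tag): even-index sum = 270 mod 256 = 14; odd-index sum = 201 mod 256 = 201 → 0e c9.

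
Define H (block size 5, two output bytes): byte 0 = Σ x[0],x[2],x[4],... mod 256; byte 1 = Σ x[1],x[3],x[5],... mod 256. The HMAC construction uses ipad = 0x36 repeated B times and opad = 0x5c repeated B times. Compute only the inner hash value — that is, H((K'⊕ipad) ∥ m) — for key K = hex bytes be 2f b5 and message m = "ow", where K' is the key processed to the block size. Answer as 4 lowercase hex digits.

Key hex bytes be 2f b5 is 3 bytes ≤ B = 5; zero-pad to 5 bytes: K' = be 2f b5 00 00.
K' ⊕ ipad = 88 19 83 36 36.
Inner input = 88 19 83 36 36 ∥ 6f 77.
Inner hash: even-index sum = 440 mod 256 = 184; odd-index sum = 190 mod 256 = 190 → b8 be.

b8be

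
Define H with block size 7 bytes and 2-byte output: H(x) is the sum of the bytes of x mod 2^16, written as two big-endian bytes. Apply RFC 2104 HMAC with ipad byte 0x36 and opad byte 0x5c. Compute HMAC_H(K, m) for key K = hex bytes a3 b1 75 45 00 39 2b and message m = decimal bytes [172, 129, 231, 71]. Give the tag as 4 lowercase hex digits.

Key hex bytes a3 b1 75 45 00 39 2b is exactly B = 7 bytes: K' = a3 b1 75 45 00 39 2b.
K' ⊕ ipad = 95 87 43 73 36 0f 1d.  K' ⊕ opad = ff ed 29 19 5c 65 77.
Inner input = (K'⊕ipad) ∥ m = 95 87 43 73 36 0f 1d ∥ ac 81 e7 47.
Inner hash: sum = 149+135+67+115+54+15+29+172+129+231+71 = 1167 → 04 8f.
Outer input = (K'⊕opad) ∥ inner = ff ed 29 19 5c 65 77 ∥ 04 8f.
Outer hash (tag): sum = 255+237+41+25+92+101+119+4+143 = 1017 → 03 f9.

03f9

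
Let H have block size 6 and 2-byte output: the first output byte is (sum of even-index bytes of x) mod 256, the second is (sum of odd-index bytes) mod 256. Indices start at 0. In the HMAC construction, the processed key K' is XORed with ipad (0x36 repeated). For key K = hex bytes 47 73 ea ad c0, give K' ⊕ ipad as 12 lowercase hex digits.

Key hex bytes 47 73 ea ad c0 is 5 bytes ≤ B = 6; zero-pad to 6 bytes: K' = 47 73 ea ad c0 00.
XOR each byte with 0x36: 47⊕36=71, 73⊕36=45, ea⊕36=dc, ad⊕36=9b, c0⊕36=f6, 00⊕36=36.

7145dc9bf636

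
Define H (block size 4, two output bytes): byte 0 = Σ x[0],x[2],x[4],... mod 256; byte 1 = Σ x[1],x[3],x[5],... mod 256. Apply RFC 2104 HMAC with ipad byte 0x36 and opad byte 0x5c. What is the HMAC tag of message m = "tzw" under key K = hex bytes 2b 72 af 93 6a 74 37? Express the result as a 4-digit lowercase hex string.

f180

Key hex bytes 2b 72 af 93 6a 74 37 is 7 bytes > B = 4, so hash it first: H(key) = 7b 79, then zero-pad to 4 bytes: K' = 7b 79 00 00.
K' ⊕ ipad = 4d 4f 36 36.  K' ⊕ opad = 27 25 5c 5c.
Inner input = (K'⊕ipad) ∥ m = 4d 4f 36 36 ∥ 74 7a 77.
Inner hash: even-index sum = 366 mod 256 = 110; odd-index sum = 255 mod 256 = 255 → 6e ff.
Outer input = (K'⊕opad) ∥ inner = 27 25 5c 5c ∥ 6e ff.
Outer hash (tag): even-index sum = 241 mod 256 = 241; odd-index sum = 384 mod 256 = 128 → f1 80.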